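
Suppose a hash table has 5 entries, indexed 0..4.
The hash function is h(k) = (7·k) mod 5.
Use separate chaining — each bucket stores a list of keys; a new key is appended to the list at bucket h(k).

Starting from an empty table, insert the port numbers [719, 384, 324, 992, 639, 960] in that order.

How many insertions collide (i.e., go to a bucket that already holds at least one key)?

3

Insert 719: h=3, bucket 3 empty → new chain.
Insert 384: h=3, bucket 3 nonempty → append to chain.
Insert 324: h=3, bucket 3 nonempty → append to chain.
Insert 992: h=4, bucket 4 empty → new chain.
Insert 639: h=3, bucket 3 nonempty → append to chain.
Insert 960: h=0, bucket 0 empty → new chain.
Final buckets:
0: 960
1: ∅
2: ∅
3: 719 -> 384 -> 324 -> 639
4: 992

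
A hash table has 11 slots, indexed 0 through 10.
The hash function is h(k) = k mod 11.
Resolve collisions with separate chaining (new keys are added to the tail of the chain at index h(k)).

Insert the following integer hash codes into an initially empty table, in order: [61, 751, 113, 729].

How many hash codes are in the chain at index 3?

61 -> bucket 6
751 -> bucket 3
113 -> bucket 3 (collision)
729 -> bucket 3 (collision)
Final buckets:
0: —
1: —
2: —
3: 751 -> 113 -> 729
4: —
5: —
6: 61
7: —
8: —
9: —
10: —

3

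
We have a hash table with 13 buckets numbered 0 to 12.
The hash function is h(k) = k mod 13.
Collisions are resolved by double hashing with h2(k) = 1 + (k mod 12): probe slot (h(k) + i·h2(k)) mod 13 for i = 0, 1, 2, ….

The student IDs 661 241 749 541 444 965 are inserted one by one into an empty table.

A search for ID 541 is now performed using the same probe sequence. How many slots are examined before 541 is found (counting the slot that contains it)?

661: h=11 => slot 11
241: h=7 => slot 7
749: h=8 => slot 8
541: h=8, h2=2, probe 8,10 => slot 10
444: h=2 => slot 2
965: h=3 => slot 3
Table: [., ., 444, 965, ., ., ., 241, 749, ., 541, 661, .]
Lookup 541: h=8, h2=2, probe 8,10 → found at 10.

2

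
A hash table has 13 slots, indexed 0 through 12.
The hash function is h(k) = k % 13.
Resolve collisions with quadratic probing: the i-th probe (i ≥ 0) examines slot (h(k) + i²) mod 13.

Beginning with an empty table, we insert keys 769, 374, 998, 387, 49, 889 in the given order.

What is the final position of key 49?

6

Insert 769: h=2, slot 2 empty → index 2.
Insert 374: h=10, slot 10 empty → index 10.
Insert 998: h=10, slot 10 occupied → index 11.
Insert 387: h=10, slots 10,11 occupied → index 1.
Insert 49: h=10, slots 10,11,1 occupied → index 6.
Insert 889: h=5, slot 5 empty → index 5.
Table: [., 387, 769, ., ., 889, 49, ., ., ., 374, 998, .]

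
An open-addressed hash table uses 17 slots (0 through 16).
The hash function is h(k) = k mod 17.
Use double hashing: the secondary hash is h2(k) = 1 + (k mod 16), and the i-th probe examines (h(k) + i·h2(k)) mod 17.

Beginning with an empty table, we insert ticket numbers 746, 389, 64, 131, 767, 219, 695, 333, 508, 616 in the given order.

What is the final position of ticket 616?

746: h=15 => slot 15
389: h=15, h2=6, probe 15,4 => slot 4
64: h=13 => slot 13
131: h=12 => slot 12
767: h=2 => slot 2
219: h=15, h2=12, probe 15,10 => slot 10
695: h=15, h2=8, probe 15,6 => slot 6
333: h=10, h2=14, probe 10,7 => slot 7
508: h=15, h2=13, probe 15,11 => slot 11
616: h=4, h2=9, probe 4,13,5 => slot 5
Table: [_, _, 767, _, 389, 616, 695, 333, _, _, 219, 508, 131, 64, _, 746, _]

5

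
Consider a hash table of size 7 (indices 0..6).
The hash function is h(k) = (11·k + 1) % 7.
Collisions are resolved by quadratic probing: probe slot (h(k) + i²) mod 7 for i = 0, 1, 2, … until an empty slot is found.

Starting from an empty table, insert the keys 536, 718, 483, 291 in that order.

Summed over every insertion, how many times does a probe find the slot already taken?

536: h=3 -> slot 3
718: h=3, probe 3,4 -> slot 4
483: h=1 -> slot 1
291: h=3, probe 3,4,0 -> slot 0
Table: [291, 483, _, 536, 718, _, _]

3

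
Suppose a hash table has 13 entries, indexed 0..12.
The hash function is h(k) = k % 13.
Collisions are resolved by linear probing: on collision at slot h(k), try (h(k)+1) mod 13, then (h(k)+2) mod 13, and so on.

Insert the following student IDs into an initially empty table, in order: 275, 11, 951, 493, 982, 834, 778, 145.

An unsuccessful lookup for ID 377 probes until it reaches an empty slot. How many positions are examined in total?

2

275 hashes to 2; slot 2 is free → place at 2.
11 hashes to 11; slot 11 is free → place at 11.
951 hashes to 2; 2 taken → place at 3.
493 hashes to 12; slot 12 is free → place at 12.
982 hashes to 7; slot 7 is free → place at 7.
834 hashes to 2; 2,3 taken → place at 4.
778 hashes to 11; 11,12 taken → place at 0.
145 hashes to 2; 2,3,4 taken → place at 5.
Table: [778, —, 275, 951, 834, 145, —, 982, —, —, —, 11, 493]
Lookup 377: h=0, probe 0,1 → slot 1 empty, not found.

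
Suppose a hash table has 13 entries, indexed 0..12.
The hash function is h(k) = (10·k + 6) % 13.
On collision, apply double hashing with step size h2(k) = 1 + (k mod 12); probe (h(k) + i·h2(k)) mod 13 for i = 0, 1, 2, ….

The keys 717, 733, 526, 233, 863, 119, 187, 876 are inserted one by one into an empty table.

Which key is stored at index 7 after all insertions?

187

717 hashes to 0; slot 0 is free -> place at 0.
733 hashes to 4; slot 4 is free -> place at 4.
526 hashes to 1; slot 1 is free -> place at 1.
233 hashes to 9; slot 9 is free -> place at 9.
863 hashes to 4, h2=12; 4 taken -> place at 3.
119 hashes to 0, h2=12; 0 taken -> place at 12.
187 hashes to 4, h2=8; 4,12 taken -> place at 7.
876 hashes to 4, h2=1; 4 taken -> place at 5.
Table: [717, 526, -, 863, 733, 876, -, 187, -, 233, -, -, 119]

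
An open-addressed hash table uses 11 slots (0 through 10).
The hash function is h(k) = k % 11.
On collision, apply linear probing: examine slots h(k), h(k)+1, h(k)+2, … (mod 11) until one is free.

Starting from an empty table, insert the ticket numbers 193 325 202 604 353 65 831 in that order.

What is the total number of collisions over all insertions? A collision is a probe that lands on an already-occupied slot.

193 hashes to 6; slot 6 is free → place at 6.
325 hashes to 6; 6 taken → place at 7.
202 hashes to 4; slot 4 is free → place at 4.
604 hashes to 10; slot 10 is free → place at 10.
353 hashes to 1; slot 1 is free → place at 1.
65 hashes to 10; 10 taken → place at 0.
831 hashes to 6; 6,7 taken → place at 8.
Table: [65, 353, ., ., 202, ., 193, 325, 831, ., 604]

4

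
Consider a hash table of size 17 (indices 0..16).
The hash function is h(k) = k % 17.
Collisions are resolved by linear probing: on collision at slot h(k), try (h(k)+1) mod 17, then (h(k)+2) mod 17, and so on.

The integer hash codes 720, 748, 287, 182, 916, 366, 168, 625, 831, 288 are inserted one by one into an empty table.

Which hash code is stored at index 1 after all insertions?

168

720 hashes to 6; slot 6 is free → place at 6.
748 hashes to 0; slot 0 is free → place at 0.
287 hashes to 15; slot 15 is free → place at 15.
182 hashes to 12; slot 12 is free → place at 12.
916 hashes to 15; 15 taken → place at 16.
366 hashes to 9; slot 9 is free → place at 9.
168 hashes to 15; 15,16,0 taken → place at 1.
625 hashes to 13; slot 13 is free → place at 13.
831 hashes to 15; 15,16,0,1 taken → place at 2.
288 hashes to 16; 16,0,1,2 taken → place at 3.
Table: [748, 168, 831, 288, ∅, ∅, 720, ∅, ∅, 366, ∅, ∅, 182, 625, ∅, 287, 916]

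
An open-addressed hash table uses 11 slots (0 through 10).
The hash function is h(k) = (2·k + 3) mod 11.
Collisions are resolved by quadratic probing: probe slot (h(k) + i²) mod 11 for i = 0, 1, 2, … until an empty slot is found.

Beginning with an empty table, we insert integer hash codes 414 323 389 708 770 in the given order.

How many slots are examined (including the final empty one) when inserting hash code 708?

3

414: h=6 -> slot 6
323: h=0 -> slot 0
389: h=0, probe 0,1 -> slot 1
708: h=0, probe 0,1,4 -> slot 4
770: h=3 -> slot 3
Table: [323, 389, ., 770, 708, ., 414, ., ., ., .]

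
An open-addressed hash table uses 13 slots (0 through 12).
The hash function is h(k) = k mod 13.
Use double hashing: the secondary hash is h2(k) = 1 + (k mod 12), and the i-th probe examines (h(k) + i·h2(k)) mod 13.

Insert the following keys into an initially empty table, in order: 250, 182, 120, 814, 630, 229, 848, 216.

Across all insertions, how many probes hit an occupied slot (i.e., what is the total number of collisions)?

4

250 hashes to 3; slot 3 is free -> place at 3.
182 hashes to 0; slot 0 is free -> place at 0.
120 hashes to 3, h2=1; 3 taken -> place at 4.
814 hashes to 8; slot 8 is free -> place at 8.
630 hashes to 6; slot 6 is free -> place at 6.
229 hashes to 8, h2=2; 8 taken -> place at 10.
848 hashes to 3, h2=9; 3 taken -> place at 12.
216 hashes to 8, h2=1; 8 taken -> place at 9.
Table: [182, _, _, 250, 120, _, 630, _, 814, 216, 229, _, 848]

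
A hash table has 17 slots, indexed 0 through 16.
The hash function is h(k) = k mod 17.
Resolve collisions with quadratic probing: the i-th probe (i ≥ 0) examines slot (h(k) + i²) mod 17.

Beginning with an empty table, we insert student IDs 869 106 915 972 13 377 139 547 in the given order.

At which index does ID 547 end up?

869: h=2 → slot 2
106: h=4 → slot 4
915: h=14 → slot 14
972: h=3 → slot 3
13: h=13 → slot 13
377: h=3, probe 3,4,7 → slot 7
139: h=3, probe 3,4,7,12 → slot 12
547: h=3, probe 3,4,7,12,2,11 → slot 11
Table: [-, -, 869, 972, 106, -, -, 377, -, -, -, 547, 139, 13, 915, -, -]

11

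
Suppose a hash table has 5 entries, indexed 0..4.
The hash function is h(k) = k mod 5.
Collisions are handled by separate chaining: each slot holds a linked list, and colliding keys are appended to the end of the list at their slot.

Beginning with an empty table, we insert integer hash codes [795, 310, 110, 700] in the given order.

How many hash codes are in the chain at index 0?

Insert 795: h=0, bucket 0 empty -> new chain.
Insert 310: h=0, bucket 0 nonempty -> append to chain.
Insert 110: h=0, bucket 0 nonempty -> append to chain.
Insert 700: h=0, bucket 0 nonempty -> append to chain.
Final buckets:
0: 795 -> 310 -> 110 -> 700
1: .
2: .
3: .
4: .

4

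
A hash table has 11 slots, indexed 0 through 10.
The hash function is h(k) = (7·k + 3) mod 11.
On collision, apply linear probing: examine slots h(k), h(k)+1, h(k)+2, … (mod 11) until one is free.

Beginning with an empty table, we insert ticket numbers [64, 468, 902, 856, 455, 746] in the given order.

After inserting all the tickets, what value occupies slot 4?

64: h=0 -> slot 0
468: h=1 -> slot 1
902: h=3 -> slot 3
856: h=0, probe 0,1,2 -> slot 2
455: h=9 -> slot 9
746: h=0, probe 0,1,2,3,4 -> slot 4
Table: [64, 468, 856, 902, 746, -, -, -, -, 455, -]

746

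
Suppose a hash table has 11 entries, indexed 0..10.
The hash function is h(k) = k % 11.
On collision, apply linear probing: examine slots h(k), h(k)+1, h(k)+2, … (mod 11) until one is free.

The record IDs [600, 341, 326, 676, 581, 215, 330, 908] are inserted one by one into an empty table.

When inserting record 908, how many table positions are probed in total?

600 hashes to 6; slot 6 is free => place at 6.
341 hashes to 0; slot 0 is free => place at 0.
326 hashes to 7; slot 7 is free => place at 7.
676 hashes to 5; slot 5 is free => place at 5.
581 hashes to 9; slot 9 is free => place at 9.
215 hashes to 6; 6,7 taken => place at 8.
330 hashes to 0; 0 taken => place at 1.
908 hashes to 6; 6,7,8,9 taken => place at 10.
Table: [341, 330, -, -, -, 676, 600, 326, 215, 581, 908]

5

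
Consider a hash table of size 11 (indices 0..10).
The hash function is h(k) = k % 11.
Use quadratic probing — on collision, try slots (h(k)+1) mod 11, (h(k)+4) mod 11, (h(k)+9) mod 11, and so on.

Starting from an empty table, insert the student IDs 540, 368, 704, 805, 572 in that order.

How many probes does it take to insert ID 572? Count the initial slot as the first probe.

3

540 hashes to 1; slot 1 is free => place at 1.
368 hashes to 5; slot 5 is free => place at 5.
704 hashes to 0; slot 0 is free => place at 0.
805 hashes to 2; slot 2 is free => place at 2.
572 hashes to 0; 0,1 taken => place at 4.
Table: [704, 540, 805, —, 572, 368, —, —, —, —, —]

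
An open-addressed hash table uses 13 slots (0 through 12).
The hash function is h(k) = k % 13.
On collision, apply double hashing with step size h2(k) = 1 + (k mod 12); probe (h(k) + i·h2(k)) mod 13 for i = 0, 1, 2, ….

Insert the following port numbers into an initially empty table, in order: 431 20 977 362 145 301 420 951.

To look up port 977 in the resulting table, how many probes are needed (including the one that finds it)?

2

431 hashes to 2; slot 2 is free -> place at 2.
20 hashes to 7; slot 7 is free -> place at 7.
977 hashes to 2, h2=6; 2 taken -> place at 8.
362 hashes to 11; slot 11 is free -> place at 11.
145 hashes to 2, h2=2; 2 taken -> place at 4.
301 hashes to 2, h2=2; 2,4 taken -> place at 6.
420 hashes to 4, h2=1; 4 taken -> place at 5.
951 hashes to 2, h2=4; 2,6 taken -> place at 10.
Table: [-, -, 431, -, 145, 420, 301, 20, 977, -, 951, 362, -]
Lookup 977: h=2, h2=6, probe 2,8 → found at 8.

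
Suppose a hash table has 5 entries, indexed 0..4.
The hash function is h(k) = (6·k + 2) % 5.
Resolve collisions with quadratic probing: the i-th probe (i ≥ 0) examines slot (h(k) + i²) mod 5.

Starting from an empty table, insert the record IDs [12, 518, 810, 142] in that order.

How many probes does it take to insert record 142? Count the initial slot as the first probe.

3

Insert 12: h=4, slot 4 empty → index 4.
Insert 518: h=0, slot 0 empty → index 0.
Insert 810: h=2, slot 2 empty → index 2.
Insert 142: h=4, slots 4,0 occupied → index 3.
Table: [518, _, 810, 142, 12]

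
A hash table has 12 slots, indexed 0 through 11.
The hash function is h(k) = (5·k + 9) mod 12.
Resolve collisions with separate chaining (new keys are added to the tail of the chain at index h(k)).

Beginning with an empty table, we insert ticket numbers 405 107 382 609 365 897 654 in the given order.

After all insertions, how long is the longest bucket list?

405 → bucket 6
107 → bucket 4
382 → bucket 11
609 → bucket 6 (collision)
365 → bucket 10
897 → bucket 6 (collision)
654 → bucket 3
Final buckets:
0: —
1: —
2: —
3: 654
4: 107
5: —
6: 405 -> 609 -> 897
7: —
8: —
9: —
10: 365
11: 382

3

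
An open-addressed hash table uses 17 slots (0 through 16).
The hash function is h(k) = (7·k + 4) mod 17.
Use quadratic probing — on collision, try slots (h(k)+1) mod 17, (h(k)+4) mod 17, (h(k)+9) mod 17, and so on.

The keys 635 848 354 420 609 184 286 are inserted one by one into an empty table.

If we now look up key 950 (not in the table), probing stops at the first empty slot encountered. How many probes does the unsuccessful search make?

635: h=12 → slot 12
848: h=7 → slot 7
354: h=0 → slot 0
420: h=3 → slot 3
609: h=0, probe 0,1 → slot 1
184: h=0, probe 0,1,4 → slot 4
286: h=0, probe 0,1,4,9 → slot 9
Table: [354, 609, —, 420, 184, —, —, 848, —, 286, —, —, 635, —, —, —, —]
Lookup 950: h=7, probe 7,8 → slot 8 empty, not found.

2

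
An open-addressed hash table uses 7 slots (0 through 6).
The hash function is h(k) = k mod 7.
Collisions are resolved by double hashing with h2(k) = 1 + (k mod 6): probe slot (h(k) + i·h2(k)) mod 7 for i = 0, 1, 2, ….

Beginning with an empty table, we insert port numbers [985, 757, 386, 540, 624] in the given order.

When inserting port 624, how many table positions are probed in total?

3

Insert 985: h=5, slot 5 empty → index 5.
Insert 757: h=1, slot 1 empty → index 1.
Insert 386: h=1, h2=3, slot 1 occupied → index 4.
Insert 540: h=1, h2=1, slot 1 occupied → index 2.
Insert 624: h=1, h2=1, slots 1,2 occupied → index 3.
Table: [_, 757, 540, 624, 386, 985, _]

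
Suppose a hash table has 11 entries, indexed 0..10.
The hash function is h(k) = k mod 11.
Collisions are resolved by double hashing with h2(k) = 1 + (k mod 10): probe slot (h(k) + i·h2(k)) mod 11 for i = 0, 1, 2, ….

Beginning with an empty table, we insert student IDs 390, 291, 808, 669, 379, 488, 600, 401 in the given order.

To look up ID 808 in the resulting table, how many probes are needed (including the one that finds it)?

2

390 hashes to 5; slot 5 is free => place at 5.
291 hashes to 5, h2=2; 5 taken => place at 7.
808 hashes to 5, h2=9; 5 taken => place at 3.
669 hashes to 9; slot 9 is free => place at 9.
379 hashes to 5, h2=10; 5 taken => place at 4.
488 hashes to 4, h2=9; 4 taken => place at 2.
600 hashes to 6; slot 6 is free => place at 6.
401 hashes to 5, h2=2; 5,7,9 taken => place at 0.
Table: [401, ∅, 488, 808, 379, 390, 600, 291, ∅, 669, ∅]
Lookup 808: h=5, h2=9, probe 5,3 → found at 3.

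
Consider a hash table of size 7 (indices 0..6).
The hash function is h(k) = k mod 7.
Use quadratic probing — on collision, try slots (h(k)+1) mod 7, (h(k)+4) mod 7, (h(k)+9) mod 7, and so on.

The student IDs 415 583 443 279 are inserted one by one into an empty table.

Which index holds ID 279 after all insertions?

0

Insert 415: h=2, slot 2 empty → index 2.
Insert 583: h=2, slot 2 occupied → index 3.
Insert 443: h=2, slots 2,3 occupied → index 6.
Insert 279: h=6, slot 6 occupied → index 0.
Table: [279, —, 415, 583, —, —, 443]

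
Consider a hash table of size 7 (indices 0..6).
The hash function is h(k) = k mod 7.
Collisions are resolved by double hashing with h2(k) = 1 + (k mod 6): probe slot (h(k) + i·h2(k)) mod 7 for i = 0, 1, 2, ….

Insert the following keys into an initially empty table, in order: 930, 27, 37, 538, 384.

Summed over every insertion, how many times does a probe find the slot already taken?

Insert 930: h=6, slot 6 empty => index 6.
Insert 27: h=6, h2=4, slot 6 occupied => index 3.
Insert 37: h=2, slot 2 empty => index 2.
Insert 538: h=6, h2=5, slot 6 occupied => index 4.
Insert 384: h=6, h2=1, slot 6 occupied => index 0.
Table: [384, ∅, 37, 27, 538, ∅, 930]

3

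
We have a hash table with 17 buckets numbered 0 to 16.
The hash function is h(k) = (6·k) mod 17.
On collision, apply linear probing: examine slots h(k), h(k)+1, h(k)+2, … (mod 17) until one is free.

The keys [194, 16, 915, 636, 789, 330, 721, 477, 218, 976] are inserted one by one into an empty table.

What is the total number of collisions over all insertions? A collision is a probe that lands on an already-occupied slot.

194 hashes to 8; slot 8 is free → place at 8.
16 hashes to 11; slot 11 is free → place at 11.
915 hashes to 16; slot 16 is free → place at 16.
636 hashes to 8; 8 taken → place at 9.
789 hashes to 8; 8,9 taken → place at 10.
330 hashes to 8; 8,9,10,11 taken → place at 12.
721 hashes to 8; 8,9,10,11,12 taken → place at 13.
477 hashes to 6; slot 6 is free → place at 6.
218 hashes to 16; 16 taken → place at 0.
976 hashes to 8; 8,9,10,11,12,13 taken → place at 14.
Table: [218, -, -, -, -, -, 477, -, 194, 636, 789, 16, 330, 721, 976, -, 915]

19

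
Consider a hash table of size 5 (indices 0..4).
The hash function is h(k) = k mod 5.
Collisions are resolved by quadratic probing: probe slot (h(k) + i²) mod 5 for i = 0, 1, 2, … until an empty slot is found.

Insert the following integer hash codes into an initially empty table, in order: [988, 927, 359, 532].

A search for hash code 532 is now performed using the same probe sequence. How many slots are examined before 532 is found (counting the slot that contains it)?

3

988 hashes to 3; slot 3 is free → place at 3.
927 hashes to 2; slot 2 is free → place at 2.
359 hashes to 4; slot 4 is free → place at 4.
532 hashes to 2; 2,3 taken → place at 1.
Table: [—, 532, 927, 988, 359]
Lookup 532: h=2, probe 2,3,1 → found at 1.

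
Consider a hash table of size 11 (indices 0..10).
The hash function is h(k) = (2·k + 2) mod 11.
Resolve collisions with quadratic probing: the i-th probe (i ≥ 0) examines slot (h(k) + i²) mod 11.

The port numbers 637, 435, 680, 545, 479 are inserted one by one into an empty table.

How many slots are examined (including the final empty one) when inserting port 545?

637 hashes to 0; slot 0 is free => place at 0.
435 hashes to 3; slot 3 is free => place at 3.
680 hashes to 9; slot 9 is free => place at 9.
545 hashes to 3; 3 taken => place at 4.
479 hashes to 3; 3,4 taken => place at 7.
Table: [637, ∅, ∅, 435, 545, ∅, ∅, 479, ∅, 680, ∅]

2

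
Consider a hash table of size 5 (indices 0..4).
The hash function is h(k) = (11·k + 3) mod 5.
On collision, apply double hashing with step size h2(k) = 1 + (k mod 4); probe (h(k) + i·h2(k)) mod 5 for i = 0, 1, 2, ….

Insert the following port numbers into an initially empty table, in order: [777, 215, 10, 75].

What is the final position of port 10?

1

Insert 777: h=0, slot 0 empty => index 0.
Insert 215: h=3, slot 3 empty => index 3.
Insert 10: h=3, h2=3, slot 3 occupied => index 1.
Insert 75: h=3, h2=4, slot 3 occupied => index 2.
Table: [777, 10, 75, 215, .]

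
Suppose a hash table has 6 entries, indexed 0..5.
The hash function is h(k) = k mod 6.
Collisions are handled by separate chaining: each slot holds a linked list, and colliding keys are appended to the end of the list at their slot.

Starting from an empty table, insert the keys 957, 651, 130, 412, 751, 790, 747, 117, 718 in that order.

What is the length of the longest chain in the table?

4

957 → bucket 3
651 → bucket 3 (collision)
130 → bucket 4
412 → bucket 4 (collision)
751 → bucket 1
790 → bucket 4 (collision)
747 → bucket 3 (collision)
117 → bucket 3 (collision)
718 → bucket 4 (collision)
Final buckets:
0: ∅
1: 751
2: ∅
3: 957 -> 651 -> 747 -> 117
4: 130 -> 412 -> 790 -> 718
5: ∅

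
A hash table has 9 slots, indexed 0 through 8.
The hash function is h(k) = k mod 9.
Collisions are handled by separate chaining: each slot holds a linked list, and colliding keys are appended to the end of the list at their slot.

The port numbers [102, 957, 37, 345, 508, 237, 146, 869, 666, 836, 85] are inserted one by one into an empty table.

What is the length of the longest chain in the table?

4

102 -> bucket 3
957 -> bucket 3 (collision)
37 -> bucket 1
345 -> bucket 3 (collision)
508 -> bucket 4
237 -> bucket 3 (collision)
146 -> bucket 2
869 -> bucket 5
666 -> bucket 0
836 -> bucket 8
85 -> bucket 4 (collision)
Final buckets:
0: 666
1: 37
2: 146
3: 102 -> 957 -> 345 -> 237
4: 508 -> 85
5: 869
6: .
7: .
8: 836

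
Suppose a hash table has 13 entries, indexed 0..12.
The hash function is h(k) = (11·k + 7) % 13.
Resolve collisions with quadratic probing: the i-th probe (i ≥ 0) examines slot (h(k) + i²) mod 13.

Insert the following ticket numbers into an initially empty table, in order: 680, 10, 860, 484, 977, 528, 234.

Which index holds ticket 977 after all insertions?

680: h=12 → slot 12
10: h=0 → slot 0
860: h=3 → slot 3
484: h=1 → slot 1
977: h=3, probe 3,4 → slot 4
528: h=4, probe 4,5 → slot 5
234: h=7 → slot 7
Table: [10, 484, _, 860, 977, 528, _, 234, _, _, _, _, 680]

4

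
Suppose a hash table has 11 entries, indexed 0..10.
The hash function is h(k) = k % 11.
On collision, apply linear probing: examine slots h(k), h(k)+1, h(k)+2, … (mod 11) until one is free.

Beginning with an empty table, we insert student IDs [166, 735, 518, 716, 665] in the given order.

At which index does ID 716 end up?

3

Insert 166: h=1, slot 1 empty -> index 1.
Insert 735: h=9, slot 9 empty -> index 9.
Insert 518: h=1, slot 1 occupied -> index 2.
Insert 716: h=1, slots 1,2 occupied -> index 3.
Insert 665: h=5, slot 5 empty -> index 5.
Table: [_, 166, 518, 716, _, 665, _, _, _, 735, _]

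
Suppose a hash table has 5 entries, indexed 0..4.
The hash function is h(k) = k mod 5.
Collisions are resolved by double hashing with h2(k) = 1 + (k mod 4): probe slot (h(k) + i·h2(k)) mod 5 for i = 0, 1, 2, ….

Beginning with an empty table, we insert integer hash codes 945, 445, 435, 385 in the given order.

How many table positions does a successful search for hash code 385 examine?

945: h=0 => slot 0
445: h=0, h2=2, probe 0,2 => slot 2
435: h=0, h2=4, probe 0,4 => slot 4
385: h=0, h2=2, probe 0,2,4,1 => slot 1
Table: [945, 385, 445, -, 435]
Lookup 385: h=0, h2=2, probe 0,2,4,1 → found at 1.

4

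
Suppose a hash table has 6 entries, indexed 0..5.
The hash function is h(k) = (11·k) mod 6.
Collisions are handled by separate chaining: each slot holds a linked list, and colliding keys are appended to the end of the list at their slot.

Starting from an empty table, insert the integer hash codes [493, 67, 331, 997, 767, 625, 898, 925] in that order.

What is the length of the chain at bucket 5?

6

493 -> bucket 5
67 -> bucket 5 (collision)
331 -> bucket 5 (collision)
997 -> bucket 5 (collision)
767 -> bucket 1
625 -> bucket 5 (collision)
898 -> bucket 2
925 -> bucket 5 (collision)
Final buckets:
0: ∅
1: 767
2: 898
3: ∅
4: ∅
5: 493 -> 67 -> 331 -> 997 -> 625 -> 925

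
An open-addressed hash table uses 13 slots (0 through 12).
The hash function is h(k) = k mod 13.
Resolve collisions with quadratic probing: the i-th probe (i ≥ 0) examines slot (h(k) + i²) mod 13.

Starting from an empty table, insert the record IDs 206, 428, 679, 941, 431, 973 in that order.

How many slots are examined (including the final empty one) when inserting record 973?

206: h=11 -> slot 11
428: h=12 -> slot 12
679: h=3 -> slot 3
941: h=5 -> slot 5
431: h=2 -> slot 2
973: h=11, probe 11,12,2,7 -> slot 7
Table: [-, -, 431, 679, -, 941, -, 973, -, -, -, 206, 428]

4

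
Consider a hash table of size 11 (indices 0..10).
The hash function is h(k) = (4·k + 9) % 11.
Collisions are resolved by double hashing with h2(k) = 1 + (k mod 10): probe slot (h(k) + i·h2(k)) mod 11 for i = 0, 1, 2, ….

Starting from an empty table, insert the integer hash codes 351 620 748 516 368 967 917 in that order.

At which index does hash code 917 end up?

0

351 hashes to 5; slot 5 is free → place at 5.
620 hashes to 3; slot 3 is free → place at 3.
748 hashes to 9; slot 9 is free → place at 9.
516 hashes to 5, h2=7; 5 taken → place at 1.
368 hashes to 7; slot 7 is free → place at 7.
967 hashes to 5, h2=8; 5 taken → place at 2.
917 hashes to 3, h2=8; 3 taken → place at 0.
Table: [917, 516, 967, 620, -, 351, -, 368, -, 748, -]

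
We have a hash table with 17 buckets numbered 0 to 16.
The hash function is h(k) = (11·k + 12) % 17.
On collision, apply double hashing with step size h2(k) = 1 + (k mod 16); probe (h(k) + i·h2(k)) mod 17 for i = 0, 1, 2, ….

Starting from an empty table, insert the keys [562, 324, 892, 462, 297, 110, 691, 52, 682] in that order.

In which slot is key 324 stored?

Insert 562: h=6, slot 6 empty -> index 6.
Insert 324: h=6, h2=5, slot 6 occupied -> index 11.
Insert 892: h=15, slot 15 empty -> index 15.
Insert 462: h=11, h2=15, slot 11 occupied -> index 9.
Insert 297: h=15, h2=10, slot 15 occupied -> index 8.
Insert 110: h=15, h2=15, slot 15 occupied -> index 13.
Insert 691: h=14, slot 14 empty -> index 14.
Insert 52: h=6, h2=5, slots 6,11 occupied -> index 16.
Insert 682: h=0, slot 0 empty -> index 0.
Table: [682, —, —, —, —, —, 562, —, 297, 462, —, 324, —, 110, 691, 892, 52]

11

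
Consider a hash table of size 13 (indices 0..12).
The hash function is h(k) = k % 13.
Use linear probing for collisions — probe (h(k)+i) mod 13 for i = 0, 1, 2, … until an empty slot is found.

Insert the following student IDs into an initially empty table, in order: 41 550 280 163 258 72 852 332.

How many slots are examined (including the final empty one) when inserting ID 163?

2

41 hashes to 2; slot 2 is free → place at 2.
550 hashes to 4; slot 4 is free → place at 4.
280 hashes to 7; slot 7 is free → place at 7.
163 hashes to 7; 7 taken → place at 8.
258 hashes to 11; slot 11 is free → place at 11.
72 hashes to 7; 7,8 taken → place at 9.
852 hashes to 7; 7,8,9 taken → place at 10.
332 hashes to 7; 7,8,9,10,11 taken → place at 12.
Table: [-, -, 41, -, 550, -, -, 280, 163, 72, 852, 258, 332]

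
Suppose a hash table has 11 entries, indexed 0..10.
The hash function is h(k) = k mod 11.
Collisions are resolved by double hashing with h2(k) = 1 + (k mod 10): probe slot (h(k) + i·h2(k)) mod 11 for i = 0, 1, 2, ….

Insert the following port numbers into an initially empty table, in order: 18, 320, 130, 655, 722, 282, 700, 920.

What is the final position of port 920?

0

18 hashes to 7; slot 7 is free -> place at 7.
320 hashes to 1; slot 1 is free -> place at 1.
130 hashes to 9; slot 9 is free -> place at 9.
655 hashes to 6; slot 6 is free -> place at 6.
722 hashes to 7, h2=3; 7 taken -> place at 10.
282 hashes to 7, h2=3; 7,10 taken -> place at 2.
700 hashes to 7, h2=1; 7 taken -> place at 8.
920 hashes to 7, h2=1; 7,8,9,10 taken -> place at 0.
Table: [920, 320, 282, -, -, -, 655, 18, 700, 130, 722]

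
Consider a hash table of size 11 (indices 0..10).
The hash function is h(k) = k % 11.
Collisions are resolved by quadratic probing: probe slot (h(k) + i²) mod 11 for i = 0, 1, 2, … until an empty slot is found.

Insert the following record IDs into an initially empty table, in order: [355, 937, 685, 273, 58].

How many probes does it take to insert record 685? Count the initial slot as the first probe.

2

Insert 355: h=3, slot 3 empty -> index 3.
Insert 937: h=2, slot 2 empty -> index 2.
Insert 685: h=3, slot 3 occupied -> index 4.
Insert 273: h=9, slot 9 empty -> index 9.
Insert 58: h=3, slots 3,4 occupied -> index 7.
Table: [_, _, 937, 355, 685, _, _, 58, _, 273, _]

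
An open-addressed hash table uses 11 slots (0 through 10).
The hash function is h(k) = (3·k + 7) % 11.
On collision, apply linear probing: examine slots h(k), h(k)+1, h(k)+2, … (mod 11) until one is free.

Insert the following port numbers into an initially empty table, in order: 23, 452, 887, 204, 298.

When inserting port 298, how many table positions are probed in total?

23 hashes to 10; slot 10 is free → place at 10.
452 hashes to 10; 10 taken → place at 0.
887 hashes to 6; slot 6 is free → place at 6.
204 hashes to 3; slot 3 is free → place at 3.
298 hashes to 10; 10,0 taken → place at 1.
Table: [452, 298, -, 204, -, -, 887, -, -, -, 23]

3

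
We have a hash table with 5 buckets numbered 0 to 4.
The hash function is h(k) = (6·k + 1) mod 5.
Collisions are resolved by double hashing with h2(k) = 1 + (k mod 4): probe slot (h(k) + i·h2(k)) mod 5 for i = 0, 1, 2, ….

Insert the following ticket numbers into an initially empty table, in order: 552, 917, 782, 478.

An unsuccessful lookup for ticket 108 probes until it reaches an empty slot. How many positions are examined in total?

4

552 hashes to 3; slot 3 is free -> place at 3.
917 hashes to 3, h2=2; 3 taken -> place at 0.
782 hashes to 3, h2=3; 3 taken -> place at 1.
478 hashes to 4; slot 4 is free -> place at 4.
Table: [917, 782, —, 552, 478]
Lookup 108: h=4, h2=1, probe 4,0,1,2 → slot 2 empty, not found.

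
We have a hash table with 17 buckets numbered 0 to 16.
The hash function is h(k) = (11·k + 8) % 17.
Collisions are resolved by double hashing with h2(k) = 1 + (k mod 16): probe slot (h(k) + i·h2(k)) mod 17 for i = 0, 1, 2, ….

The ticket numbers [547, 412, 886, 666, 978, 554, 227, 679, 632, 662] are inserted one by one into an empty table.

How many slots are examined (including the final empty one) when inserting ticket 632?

547 hashes to 7; slot 7 is free -> place at 7.
412 hashes to 1; slot 1 is free -> place at 1.
886 hashes to 13; slot 13 is free -> place at 13.
666 hashes to 7, h2=11; 7,1 taken -> place at 12.
978 hashes to 5; slot 5 is free -> place at 5.
554 hashes to 16; slot 16 is free -> place at 16.
227 hashes to 6; slot 6 is free -> place at 6.
679 hashes to 14; slot 14 is free -> place at 14.
632 hashes to 7, h2=9; 7,16 taken -> place at 8.
662 hashes to 14, h2=7; 14 taken -> place at 4.
Table: [-, 412, -, -, 662, 978, 227, 547, 632, -, -, -, 666, 886, 679, -, 554]

3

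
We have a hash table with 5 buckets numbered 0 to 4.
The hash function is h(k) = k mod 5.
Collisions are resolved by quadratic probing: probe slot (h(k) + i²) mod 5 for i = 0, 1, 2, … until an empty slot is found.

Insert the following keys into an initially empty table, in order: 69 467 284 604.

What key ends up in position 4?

69

Insert 69: h=4, slot 4 empty => index 4.
Insert 467: h=2, slot 2 empty => index 2.
Insert 284: h=4, slot 4 occupied => index 0.
Insert 604: h=4, slots 4,0 occupied => index 3.
Table: [284, ∅, 467, 604, 69]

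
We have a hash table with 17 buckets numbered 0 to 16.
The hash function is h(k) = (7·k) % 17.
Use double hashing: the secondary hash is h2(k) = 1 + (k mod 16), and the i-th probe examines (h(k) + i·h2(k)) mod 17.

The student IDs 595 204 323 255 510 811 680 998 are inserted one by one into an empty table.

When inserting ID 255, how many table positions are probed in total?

595: h=0 => slot 0
204: h=0, h2=13, probe 0,13 => slot 13
323: h=0, h2=4, probe 0,4 => slot 4
255: h=0, h2=16, probe 0,16 => slot 16
510: h=0, h2=15, probe 0,15 => slot 15
811: h=16, h2=12, probe 16,11 => slot 11
680: h=0, h2=9, probe 0,9 => slot 9
998: h=16, h2=7, probe 16,6 => slot 6
Table: [595, —, —, —, 323, —, 998, —, —, 680, —, 811, —, 204, —, 510, 255]

2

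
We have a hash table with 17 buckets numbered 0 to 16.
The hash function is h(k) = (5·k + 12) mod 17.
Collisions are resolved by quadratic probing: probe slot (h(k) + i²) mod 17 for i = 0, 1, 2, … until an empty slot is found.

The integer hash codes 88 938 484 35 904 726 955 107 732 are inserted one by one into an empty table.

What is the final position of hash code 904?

14

88: h=10 -> slot 10
938: h=10, probe 10,11 -> slot 11
484: h=1 -> slot 1
35: h=0 -> slot 0
904: h=10, probe 10,11,14 -> slot 14
726: h=4 -> slot 4
955: h=10, probe 10,11,14,2 -> slot 2
107: h=3 -> slot 3
732: h=0, probe 0,1,4,9 -> slot 9
Table: [35, 484, 955, 107, 726, ., ., ., ., 732, 88, 938, ., ., 904, ., .]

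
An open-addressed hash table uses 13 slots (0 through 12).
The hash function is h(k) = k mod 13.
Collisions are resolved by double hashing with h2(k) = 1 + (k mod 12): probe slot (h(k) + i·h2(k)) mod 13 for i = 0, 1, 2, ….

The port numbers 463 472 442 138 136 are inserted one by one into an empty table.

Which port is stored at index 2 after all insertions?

463: h=8 => slot 8
472: h=4 => slot 4
442: h=0 => slot 0
138: h=8, h2=7, probe 8,2 => slot 2
136: h=6 => slot 6
Table: [442, -, 138, -, 472, -, 136, -, 463, -, -, -, -]

138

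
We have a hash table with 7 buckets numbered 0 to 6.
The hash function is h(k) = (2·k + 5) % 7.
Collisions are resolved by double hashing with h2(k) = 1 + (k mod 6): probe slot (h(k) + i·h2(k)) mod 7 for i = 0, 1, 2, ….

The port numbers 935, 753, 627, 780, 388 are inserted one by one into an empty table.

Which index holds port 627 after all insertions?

Insert 935: h=6, slot 6 empty -> index 6.
Insert 753: h=6, h2=4, slot 6 occupied -> index 3.
Insert 627: h=6, h2=4, slots 6,3 occupied -> index 0.
Insert 780: h=4, slot 4 empty -> index 4.
Insert 388: h=4, h2=5, slot 4 occupied -> index 2.
Table: [627, ., 388, 753, 780, ., 935]

0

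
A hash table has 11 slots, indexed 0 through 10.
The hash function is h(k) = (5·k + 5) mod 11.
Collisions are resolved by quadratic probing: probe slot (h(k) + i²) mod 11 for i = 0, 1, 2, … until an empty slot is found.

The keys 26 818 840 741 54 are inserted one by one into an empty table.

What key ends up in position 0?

26 hashes to 3; slot 3 is free => place at 3.
818 hashes to 3; 3 taken => place at 4.
840 hashes to 3; 3,4 taken => place at 7.
741 hashes to 3; 3,4,7 taken => place at 1.
54 hashes to 0; slot 0 is free => place at 0.
Table: [54, 741, —, 26, 818, —, —, 840, —, —, —]

54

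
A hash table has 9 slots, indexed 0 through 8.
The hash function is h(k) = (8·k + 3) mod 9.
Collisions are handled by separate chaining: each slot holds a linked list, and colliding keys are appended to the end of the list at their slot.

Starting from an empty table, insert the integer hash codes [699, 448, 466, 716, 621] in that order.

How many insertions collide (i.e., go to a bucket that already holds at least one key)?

Insert 699: h=6, bucket 6 empty -> new chain.
Insert 448: h=5, bucket 5 empty -> new chain.
Insert 466: h=5, bucket 5 nonempty -> append to chain.
Insert 716: h=7, bucket 7 empty -> new chain.
Insert 621: h=3, bucket 3 empty -> new chain.
Final buckets:
0: ∅
1: ∅
2: ∅
3: 621
4: ∅
5: 448 -> 466
6: 699
7: 716
8: ∅

1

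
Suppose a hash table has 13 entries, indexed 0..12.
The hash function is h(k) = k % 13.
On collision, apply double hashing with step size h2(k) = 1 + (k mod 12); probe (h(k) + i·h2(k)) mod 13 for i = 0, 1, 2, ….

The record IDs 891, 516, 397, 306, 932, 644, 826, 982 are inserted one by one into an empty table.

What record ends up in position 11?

397

891: h=7 → slot 7
516: h=9 → slot 9
397: h=7, h2=2, probe 7,9,11 → slot 11
306: h=7, h2=7, probe 7,1 → slot 1
932: h=9, h2=9, probe 9,5 → slot 5
644: h=7, h2=9, probe 7,3 → slot 3
826: h=7, h2=11, probe 7,5,3,1,12 → slot 12
982: h=7, h2=11, probe 7,5,3,1,12,10 → slot 10
Table: [∅, 306, ∅, 644, ∅, 932, ∅, 891, ∅, 516, 982, 397, 826]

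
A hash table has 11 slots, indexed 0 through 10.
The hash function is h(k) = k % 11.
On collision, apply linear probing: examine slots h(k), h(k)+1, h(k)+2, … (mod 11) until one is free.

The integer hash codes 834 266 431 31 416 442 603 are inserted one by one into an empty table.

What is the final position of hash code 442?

4

834: h=9 -> slot 9
266: h=2 -> slot 2
431: h=2, probe 2,3 -> slot 3
31: h=9, probe 9,10 -> slot 10
416: h=9, probe 9,10,0 -> slot 0
442: h=2, probe 2,3,4 -> slot 4
603: h=9, probe 9,10,0,1 -> slot 1
Table: [416, 603, 266, 431, 442, ., ., ., ., 834, 31]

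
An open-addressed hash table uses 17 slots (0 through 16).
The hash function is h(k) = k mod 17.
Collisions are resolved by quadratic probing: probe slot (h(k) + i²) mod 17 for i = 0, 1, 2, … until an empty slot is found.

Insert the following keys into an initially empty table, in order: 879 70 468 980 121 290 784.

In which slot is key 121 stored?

879 hashes to 12; slot 12 is free -> place at 12.
70 hashes to 2; slot 2 is free -> place at 2.
468 hashes to 9; slot 9 is free -> place at 9.
980 hashes to 11; slot 11 is free -> place at 11.
121 hashes to 2; 2 taken -> place at 3.
290 hashes to 1; slot 1 is free -> place at 1.
784 hashes to 2; 2,3 taken -> place at 6.
Table: [∅, 290, 70, 121, ∅, ∅, 784, ∅, ∅, 468, ∅, 980, 879, ∅, ∅, ∅, ∅]

3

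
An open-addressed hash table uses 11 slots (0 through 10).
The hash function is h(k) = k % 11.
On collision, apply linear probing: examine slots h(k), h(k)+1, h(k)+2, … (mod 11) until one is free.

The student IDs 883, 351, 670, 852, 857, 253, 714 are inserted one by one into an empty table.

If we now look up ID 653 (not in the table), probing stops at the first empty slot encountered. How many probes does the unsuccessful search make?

Insert 883: h=3, slot 3 empty -> index 3.
Insert 351: h=10, slot 10 empty -> index 10.
Insert 670: h=10, slot 10 occupied -> index 0.
Insert 852: h=5, slot 5 empty -> index 5.
Insert 857: h=10, slots 10,0 occupied -> index 1.
Insert 253: h=0, slots 0,1 occupied -> index 2.
Insert 714: h=10, slots 10,0,1,2,3 occupied -> index 4.
Table: [670, 857, 253, 883, 714, 852, _, _, _, _, 351]
Lookup 653: h=4, probe 4,5,6 → slot 6 empty, not found.

3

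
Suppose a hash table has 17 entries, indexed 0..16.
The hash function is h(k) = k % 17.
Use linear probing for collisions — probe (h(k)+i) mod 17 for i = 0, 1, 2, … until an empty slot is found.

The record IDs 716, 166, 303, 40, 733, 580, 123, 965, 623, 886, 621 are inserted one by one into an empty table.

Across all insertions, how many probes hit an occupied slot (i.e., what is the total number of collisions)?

11

Insert 716: h=2, slot 2 empty -> index 2.
Insert 166: h=13, slot 13 empty -> index 13.
Insert 303: h=14, slot 14 empty -> index 14.
Insert 40: h=6, slot 6 empty -> index 6.
Insert 733: h=2, slot 2 occupied -> index 3.
Insert 580: h=2, slots 2,3 occupied -> index 4.
Insert 123: h=4, slot 4 occupied -> index 5.
Insert 965: h=13, slots 13,14 occupied -> index 15.
Insert 623: h=11, slot 11 empty -> index 11.
Insert 886: h=2, slots 2,3,4,5,6 occupied -> index 7.
Insert 621: h=9, slot 9 empty -> index 9.
Table: [—, —, 716, 733, 580, 123, 40, 886, —, 621, —, 623, —, 166, 303, 965, —]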